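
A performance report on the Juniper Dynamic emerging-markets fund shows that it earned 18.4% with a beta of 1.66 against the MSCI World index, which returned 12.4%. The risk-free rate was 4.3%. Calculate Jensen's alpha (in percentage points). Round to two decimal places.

CAPM expected return = Rf + β(Rm − Rf) = 4.3% + 1.66 × (12.4% − 4.3%) = 4.3 + 1.66 × 8.10 = 17.7460%
Jensen's α = Rp − E[R] = 18.4% − 17.7460% = 0.6540

0.65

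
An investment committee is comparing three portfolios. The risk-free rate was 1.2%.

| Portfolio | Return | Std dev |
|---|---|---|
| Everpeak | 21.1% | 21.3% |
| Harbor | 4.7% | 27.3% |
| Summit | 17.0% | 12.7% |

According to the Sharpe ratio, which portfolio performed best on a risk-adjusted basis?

Summit

Everpeak: Sharpe ratio = (21.1% − 1.2%) / 21.3% = 0.934
Harbor: Sharpe ratio = (4.7% − 1.2%) / 27.3% = 0.128
Summit: Sharpe ratio = (17.0% − 1.2%) / 12.7% = 1.244
Highest: Summit (1.244).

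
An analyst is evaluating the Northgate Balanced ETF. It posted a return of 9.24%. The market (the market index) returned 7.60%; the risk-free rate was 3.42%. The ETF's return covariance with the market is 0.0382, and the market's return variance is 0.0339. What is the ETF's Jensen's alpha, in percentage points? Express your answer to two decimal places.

β = Cov / Var = 0.0382 / 0.0339 = 1.1268
E[R] = Rf + β(Rm − Rf) = 3.42% + 1.1268 × (7.60% − 3.42%) = 8.1300%
α = Rp − E[R] = 9.24% − 8.1300% = 1.1100

1.11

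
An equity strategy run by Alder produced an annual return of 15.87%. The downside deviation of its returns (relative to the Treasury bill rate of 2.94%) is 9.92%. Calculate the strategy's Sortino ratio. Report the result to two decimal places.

Sortino = (Rp − Rf) / σd = (15.87% − 2.94%) / 9.92% = 12.93% / 9.92% = 1.3034

1.30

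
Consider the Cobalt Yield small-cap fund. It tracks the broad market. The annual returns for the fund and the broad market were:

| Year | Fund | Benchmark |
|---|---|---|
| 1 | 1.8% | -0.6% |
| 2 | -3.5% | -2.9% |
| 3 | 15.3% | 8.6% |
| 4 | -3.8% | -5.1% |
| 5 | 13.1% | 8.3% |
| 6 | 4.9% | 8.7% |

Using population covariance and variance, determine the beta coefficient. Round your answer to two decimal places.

r̄p = 4.6333%,  r̄m = 2.8333%
Cov = Σ(rp − r̄p)(rm − r̄m) / 6 = 38.7706
Var(rm) = Σ(rm − r̄m)² / 6 = 34.1922
β = Cov / Var = 38.7706 / 34.1922 = 1.1339

1.13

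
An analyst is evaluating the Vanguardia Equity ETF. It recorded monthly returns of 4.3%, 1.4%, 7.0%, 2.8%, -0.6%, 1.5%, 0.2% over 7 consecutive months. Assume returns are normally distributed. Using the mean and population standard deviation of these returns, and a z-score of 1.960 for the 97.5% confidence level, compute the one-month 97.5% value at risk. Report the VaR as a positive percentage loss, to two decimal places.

r̄ = (4.3 + 1.4 + 7 + 2.8 − 0.6 + 1.5 + 0.2) / 7 = 16.60 / 7 = 2.3714%
Population std dev = √[40.5743 / 7] = 2.4076%
VaR = −(r̄ − z·σ) = −(2.3714 − 1.960 × 2.4076) = −(-2.3475) = 2.3475%

2.35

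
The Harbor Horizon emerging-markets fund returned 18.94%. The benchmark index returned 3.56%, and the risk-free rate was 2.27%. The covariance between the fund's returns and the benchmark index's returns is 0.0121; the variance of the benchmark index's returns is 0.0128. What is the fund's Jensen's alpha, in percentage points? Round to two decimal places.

β = Cov / Var = 0.0121 / 0.0128 = 0.9453
E[R] = Rf + β(Rm − Rf) = 2.27% + 0.9453 × (3.56% − 2.27%) = 3.4894%
α = Rp − E[R] = 18.94% − 3.4894% = 15.4506

15.45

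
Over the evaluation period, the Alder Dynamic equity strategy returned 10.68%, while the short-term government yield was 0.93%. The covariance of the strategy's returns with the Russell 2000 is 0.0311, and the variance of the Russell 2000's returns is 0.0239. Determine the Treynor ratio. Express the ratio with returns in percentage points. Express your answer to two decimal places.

7.49

β = Cov / Var = 0.0311 / 0.0239 = 1.3013
Treynor = (Rp − Rf) / β = (10.68% − 0.93%) / 1.3013 = 9.75 / 1.3013 = 7.4925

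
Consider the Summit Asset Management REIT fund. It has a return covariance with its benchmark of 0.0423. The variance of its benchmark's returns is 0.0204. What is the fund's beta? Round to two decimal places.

β = Cov(Rp, Rm) / Var(Rm) = 0.0423 / 0.0204 = 2.0735

2.07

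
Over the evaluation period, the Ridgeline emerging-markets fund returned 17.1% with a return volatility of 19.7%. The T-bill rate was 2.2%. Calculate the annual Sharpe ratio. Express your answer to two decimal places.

0.76

Sharpe = (Rp − Rf) / σp = (17.1% − 2.2%) / 19.7% = 14.90% / 19.7% = 0.7563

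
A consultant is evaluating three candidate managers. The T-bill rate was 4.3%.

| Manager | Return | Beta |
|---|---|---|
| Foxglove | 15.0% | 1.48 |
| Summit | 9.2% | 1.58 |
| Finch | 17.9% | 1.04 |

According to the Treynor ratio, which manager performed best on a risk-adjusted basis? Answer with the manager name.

Finch

Foxglove: Treynor = (15.0% − 4.3%) / 1.48 = 7.230
Summit: Treynor = (9.2% − 4.3%) / 1.58 = 3.101
Finch: Treynor = (17.9% − 4.3%) / 1.04 = 13.077
Highest: Finch (13.077).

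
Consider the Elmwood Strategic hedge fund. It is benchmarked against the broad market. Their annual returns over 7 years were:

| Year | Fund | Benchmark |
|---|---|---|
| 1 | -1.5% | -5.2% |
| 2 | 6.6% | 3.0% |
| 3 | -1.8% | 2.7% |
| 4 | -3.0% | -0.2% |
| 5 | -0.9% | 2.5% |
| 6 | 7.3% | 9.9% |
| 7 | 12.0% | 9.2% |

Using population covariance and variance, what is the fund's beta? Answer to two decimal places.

r̄p = 2.6714%,  r̄m = 3.1286%
Cov = Σ(rp − r̄p)(rm − r̄m) / 7 = 20.7508
Var(rm) = Σ(rm − r̄m)² / 7 = 23.3935
β = Cov / Var = 20.7508 / 23.3935 = 0.8870

0.89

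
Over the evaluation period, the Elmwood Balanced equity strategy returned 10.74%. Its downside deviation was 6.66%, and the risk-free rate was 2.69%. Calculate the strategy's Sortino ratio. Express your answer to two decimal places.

1.21

Sortino = (Rp − Rf) / σd = (10.74% − 2.69%) / 6.66% = 8.05% / 6.66% = 1.2087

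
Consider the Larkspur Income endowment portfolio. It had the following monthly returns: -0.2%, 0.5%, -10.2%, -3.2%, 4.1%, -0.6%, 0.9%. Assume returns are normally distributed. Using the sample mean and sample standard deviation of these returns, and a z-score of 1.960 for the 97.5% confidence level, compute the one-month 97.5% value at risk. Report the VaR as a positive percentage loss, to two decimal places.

10.07

r̄ = (-0.2 + 0.5 − 10.2 − 3.2 + 4.1 − 0.6 + 0.9) / 7 = -1.2429%
Sample std dev = √[121.7371 / 6] = 4.5044%
VaR = −(r̄ − z·σ) = −(-1.2429 − 1.960 × 4.5044) = −(-10.0715) = 10.0715%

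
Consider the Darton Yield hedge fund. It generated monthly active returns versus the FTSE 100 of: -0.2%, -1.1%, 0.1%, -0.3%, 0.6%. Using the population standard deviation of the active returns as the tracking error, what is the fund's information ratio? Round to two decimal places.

-0.32

Mean return r̄ = -0.90 / 5 = -0.1800%
Σ(r − r̄)² = (-0.2 − (-0.1800))² + (-1.1 − (-0.1800))² + … = 1.5480
σ = √[1.5480 / 5] = 0.5564%
IR = r̄ / tracking error = -0.1800 / 0.5564 = -0.3235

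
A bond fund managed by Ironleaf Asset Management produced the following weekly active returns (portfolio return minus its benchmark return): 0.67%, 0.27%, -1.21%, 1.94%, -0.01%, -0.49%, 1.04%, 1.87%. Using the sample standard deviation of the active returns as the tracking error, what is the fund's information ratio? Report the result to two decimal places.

0.46

r̄ = (0.67 + 0.27 − 1.21 + 1.94 − 0.01 − 0.49 + 1.04 + 1.87) / 8 = 4.080 / 8 = 0.5100%
Σ(r − r̄)² = 8.4874; sample σ = √(8.4874/7) = 1.1011%
IR = r̄ / tracking error = 0.5100 / 1.1011 = 0.4632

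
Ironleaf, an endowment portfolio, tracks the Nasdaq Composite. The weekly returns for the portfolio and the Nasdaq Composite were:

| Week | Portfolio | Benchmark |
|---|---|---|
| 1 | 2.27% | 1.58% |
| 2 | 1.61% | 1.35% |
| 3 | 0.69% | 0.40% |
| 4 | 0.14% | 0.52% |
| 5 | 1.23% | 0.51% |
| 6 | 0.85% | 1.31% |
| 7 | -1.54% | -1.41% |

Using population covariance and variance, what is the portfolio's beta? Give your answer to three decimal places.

1.115

r̄p = 0.7500%,  r̄m = 0.6086%
Cov = Σ(rp − r̄p)(rm − r̄m) / 7 = 0.9752
Var(rm) = Σ(rm − r̄m)² / 7 = 0.8744
β = Cov / Var = 0.9752 / 0.8744 = 1.1153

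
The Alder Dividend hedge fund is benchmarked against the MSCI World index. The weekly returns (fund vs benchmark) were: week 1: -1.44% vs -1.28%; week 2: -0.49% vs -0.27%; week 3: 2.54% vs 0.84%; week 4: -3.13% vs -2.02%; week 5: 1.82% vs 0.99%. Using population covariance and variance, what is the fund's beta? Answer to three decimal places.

1.745

r̄p = -0.1400%,  r̄m = -0.3480%
Cov = Σ(rp − r̄p)(rm − r̄m) / 5 = 2.3980
Var(rm) = Σ(rm − r̄m)² / 5 = 1.3744
β = Cov / Var = 2.3980 / 1.3744 = 1.7448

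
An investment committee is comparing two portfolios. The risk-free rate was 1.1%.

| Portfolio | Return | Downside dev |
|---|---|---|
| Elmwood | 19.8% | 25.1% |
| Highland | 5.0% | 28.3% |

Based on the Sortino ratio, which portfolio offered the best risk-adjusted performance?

Elmwood

Elmwood: Sortino ratio = (19.8% − 1.1%) / 25.1% = 0.745
Highland: Sortino ratio = (5.0% − 1.1%) / 28.3% = 0.138
Highest: Elmwood (0.745).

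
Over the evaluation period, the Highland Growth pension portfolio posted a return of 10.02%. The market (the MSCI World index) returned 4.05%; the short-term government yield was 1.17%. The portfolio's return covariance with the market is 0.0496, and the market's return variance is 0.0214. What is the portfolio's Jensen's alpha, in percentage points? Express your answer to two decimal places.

2.17

β = Cov / Var = 0.0496 / 0.0214 = 2.3178
E[R] = Rf + β(Rm − Rf) = 1.17% + 2.3178 × (4.05% − 1.17%) = 7.8453%
α = Rp − E[R] = 10.02% − 7.8453% = 2.1747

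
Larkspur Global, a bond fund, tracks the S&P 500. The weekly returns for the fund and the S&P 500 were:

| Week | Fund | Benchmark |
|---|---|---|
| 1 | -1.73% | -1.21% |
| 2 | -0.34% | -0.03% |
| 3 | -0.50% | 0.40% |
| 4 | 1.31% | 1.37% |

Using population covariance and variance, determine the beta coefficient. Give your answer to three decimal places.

r̄p = -0.3150%,  r̄m = 0.1325%
Cov = Σ(rp − r̄p)(rm − r̄m) / 4 = 0.9663
Var(rm) = Σ(rm − r̄m)² / 4 = 0.8579
β = Cov / Var = 0.9663 / 0.8579 = 1.1264

1.126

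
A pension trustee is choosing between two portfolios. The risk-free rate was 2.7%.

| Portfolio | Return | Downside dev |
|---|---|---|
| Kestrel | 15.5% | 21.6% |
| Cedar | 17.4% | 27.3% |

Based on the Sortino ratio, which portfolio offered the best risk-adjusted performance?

Kestrel

Kestrel: Sortino ratio = (15.5% − 2.7%) / 21.6% = 0.593
Cedar: Sortino ratio = (17.4% − 2.7%) / 27.3% = 0.538
Highest: Kestrel (0.593).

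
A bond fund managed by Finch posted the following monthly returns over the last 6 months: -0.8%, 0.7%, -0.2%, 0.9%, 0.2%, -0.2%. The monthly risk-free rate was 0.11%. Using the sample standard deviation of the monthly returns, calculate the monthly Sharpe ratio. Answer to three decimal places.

μ = (-0.8 + 0.7 − 0.2 + 0.9 + 0.2 − 0.2) / 6 = 0.60 / 6 = 0.1000%
Sample σ = √[Σ(r − μ)² / 5] = √[2.0000 / 5] = √0.4000 = 0.6325%
Sharpe = (μ − rf) / σ = (0.1000 − 0.11) / 0.6325 = -0.0100 / 0.6325 = -0.0158

-0.016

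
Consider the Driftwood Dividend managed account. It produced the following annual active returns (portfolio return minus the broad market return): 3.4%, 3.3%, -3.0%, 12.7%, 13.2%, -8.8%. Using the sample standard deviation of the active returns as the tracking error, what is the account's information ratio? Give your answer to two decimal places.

Mean return r̄ = 20.80 / 6 = 3.4667%
Sample σ = √[Σ(r − r̄)² / 5] = √[372.3133 / 5] = √74.4627 = 8.6292%
IR = r̄ / tracking error = 3.4667 / 8.6292 = 0.4017

0.40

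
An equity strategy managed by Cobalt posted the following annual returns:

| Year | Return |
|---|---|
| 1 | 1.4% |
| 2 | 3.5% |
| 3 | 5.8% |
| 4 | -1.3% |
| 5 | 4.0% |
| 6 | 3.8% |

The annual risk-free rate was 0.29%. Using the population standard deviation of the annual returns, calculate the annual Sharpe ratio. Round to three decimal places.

r̄ = (1.4 + 3.5 + 5.8 − 1.3 + 4 + 3.8) / 6 = 17.20 / 6 = 2.8667%
Σ(r − r̄)² = (1.4 − 2.8667)² + (3.5 − 2.8667)² + (5.8 − 2.8667)² + … = 30.6733
population σ = √(30.6733 / 6) = √5.1122 = 2.2610%
Sharpe = (r̄ − rf) / σ = (2.8667 − 0.29) / 2.2610 = 2.5767 / 2.2610 = 1.1396

1.140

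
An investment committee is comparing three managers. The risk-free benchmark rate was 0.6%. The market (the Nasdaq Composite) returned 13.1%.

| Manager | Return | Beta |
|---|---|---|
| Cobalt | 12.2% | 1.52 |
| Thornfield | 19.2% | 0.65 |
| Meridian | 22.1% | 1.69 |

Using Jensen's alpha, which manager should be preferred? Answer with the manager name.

Thornfield

Cobalt: α = 12.2% − [0.6% + 1.52 × (13.1% − 0.6%)] = -7.400
Thornfield: α = 19.2% − [0.6% + 0.65 × (13.1% − 0.6%)] = 10.475
Meridian: α = 22.1% − [0.6% + 1.69 × (13.1% − 0.6%)] = 0.375
Highest: Thornfield (10.475).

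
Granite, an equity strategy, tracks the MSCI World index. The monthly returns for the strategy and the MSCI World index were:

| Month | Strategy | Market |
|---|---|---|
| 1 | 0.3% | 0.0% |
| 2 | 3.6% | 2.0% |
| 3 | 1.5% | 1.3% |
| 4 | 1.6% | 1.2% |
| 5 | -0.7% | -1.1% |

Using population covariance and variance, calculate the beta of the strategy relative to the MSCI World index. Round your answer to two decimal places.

r̄p = 1.2600%,  r̄m = 0.6800%
Cov = Σ(rp − r̄p)(rm − r̄m) / 5 = 1.5112
Var(rm) = Σ(rm − r̄m)² / 5 = 1.2056
β = Cov / Var = 1.5112 / 1.2056 = 1.2535

1.25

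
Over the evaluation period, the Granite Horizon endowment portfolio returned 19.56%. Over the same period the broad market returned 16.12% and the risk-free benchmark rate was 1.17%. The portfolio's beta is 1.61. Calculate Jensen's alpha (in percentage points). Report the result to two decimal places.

-5.68

CAPM expected return = Rf + β(Rm − Rf) = 1.17% + 1.61 × (16.12% − 1.17%) = 1.17 + 1.61 × 14.95 = 25.2395%
Jensen's α = Rp − E[R] = 19.56% − 25.2395% = -5.6795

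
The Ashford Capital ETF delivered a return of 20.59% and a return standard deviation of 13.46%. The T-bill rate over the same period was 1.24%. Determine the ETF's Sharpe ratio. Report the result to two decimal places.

1.44

Sharpe = (Rp − Rf) / σp = (20.59% − 1.24%) / 13.46% = 19.35% / 13.46% = 1.4376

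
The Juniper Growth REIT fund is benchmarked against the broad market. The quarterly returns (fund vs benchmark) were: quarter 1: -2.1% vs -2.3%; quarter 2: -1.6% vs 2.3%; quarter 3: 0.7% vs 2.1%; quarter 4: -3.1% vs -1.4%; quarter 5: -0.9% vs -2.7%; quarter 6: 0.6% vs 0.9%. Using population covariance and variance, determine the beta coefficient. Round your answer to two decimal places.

r̄p = -1.0667%,  r̄m = -0.1833%
Cov = Σ(rp − r̄p)(rm − r̄m) / 6 = 1.4594
Var(rm) = Σ(rm − r̄m)² / 6 = 4.1414
β = Cov / Var = 1.4594 / 4.1414 = 0.3524

0.35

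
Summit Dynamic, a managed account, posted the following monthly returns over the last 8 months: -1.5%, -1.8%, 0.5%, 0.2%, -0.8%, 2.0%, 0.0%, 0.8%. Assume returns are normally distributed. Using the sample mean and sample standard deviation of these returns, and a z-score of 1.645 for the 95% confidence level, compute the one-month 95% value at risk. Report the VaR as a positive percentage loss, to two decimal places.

r̄ = (-1.5 − 1.8 + 0.5 + 0.2 − 0.8 + 2 + 0 + 0.8) / 8 = -0.60 / 8 = -0.0750%
Sample σ = √[Σ(r − r̄)² / 7] = √[11.0150 / 7] = √1.5736 = 1.2544%
VaR = −(r̄ − z·σ) = −(-0.0750 − 1.645 × 1.2544) = −(-2.1385) = 2.1385%

2.14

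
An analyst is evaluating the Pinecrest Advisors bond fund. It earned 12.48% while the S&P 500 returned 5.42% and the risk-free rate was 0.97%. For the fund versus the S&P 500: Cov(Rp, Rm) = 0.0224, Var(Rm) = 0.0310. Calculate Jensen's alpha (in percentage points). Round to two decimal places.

8.29

β = Cov / Var = 0.0224 / 0.0310 = 0.7226
E[R] = Rf + β(Rm − Rf) = 0.97% + 0.7226 × (5.42% − 0.97%) = 4.1856%
α = Rp − E[R] = 12.48% − 4.1856% = 8.2944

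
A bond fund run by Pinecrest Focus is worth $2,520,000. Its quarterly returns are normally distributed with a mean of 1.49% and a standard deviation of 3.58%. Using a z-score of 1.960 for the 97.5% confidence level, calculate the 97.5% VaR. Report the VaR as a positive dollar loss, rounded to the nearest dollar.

$139,275

Return at the 97.5% tail: μ − z·σ = 1.49% − 1.960 × 3.58% = 1.49 − 7.0168 = -5.5268%
VaR = −(-5.5268%) × $2,520,000 = 5.5268% × $2,520,000 = $139,275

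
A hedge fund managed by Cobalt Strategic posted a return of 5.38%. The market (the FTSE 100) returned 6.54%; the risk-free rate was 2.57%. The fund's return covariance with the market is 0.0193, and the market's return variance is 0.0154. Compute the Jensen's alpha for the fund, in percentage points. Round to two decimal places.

β = Cov / Var = 0.0193 / 0.0154 = 1.2532
E[R] = Rf + β(Rm − Rf) = 2.57% + 1.2532 × (6.54% − 2.57%) = 7.5452%
α = Rp − E[R] = 5.38% − 7.5452% = -2.1652

-2.17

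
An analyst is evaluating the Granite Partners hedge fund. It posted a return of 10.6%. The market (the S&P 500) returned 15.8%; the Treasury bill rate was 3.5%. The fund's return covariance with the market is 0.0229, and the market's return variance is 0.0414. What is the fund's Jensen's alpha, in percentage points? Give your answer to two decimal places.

β = Cov / Var = 0.0229 / 0.0414 = 0.5531
E[R] = Rf + β(Rm − Rf) = 3.5% + 0.5531 × (15.8% − 3.5%) = 10.3031%
α = Rp − E[R] = 10.6% − 10.3031% = 0.2969

0.30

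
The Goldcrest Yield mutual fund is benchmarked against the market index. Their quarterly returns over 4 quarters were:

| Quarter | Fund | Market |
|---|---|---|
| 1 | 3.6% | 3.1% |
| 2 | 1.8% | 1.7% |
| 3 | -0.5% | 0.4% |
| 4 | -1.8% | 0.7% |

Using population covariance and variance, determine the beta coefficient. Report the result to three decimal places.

1.841

r̄p = 0.7750%,  r̄m = 1.4750%
Cov = Σ(rp − r̄p)(rm − r̄m) / 4 = 2.0469
Var(rm) = Σ(rm − r̄m)² / 4 = 1.1119
β = Cov / Var = 2.0469 / 1.1119 = 1.8409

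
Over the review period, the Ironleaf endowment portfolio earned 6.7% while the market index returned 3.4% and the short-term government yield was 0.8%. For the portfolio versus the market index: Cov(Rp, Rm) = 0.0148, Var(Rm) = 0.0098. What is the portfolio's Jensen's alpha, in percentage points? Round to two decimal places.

1.97

β = Cov / Var = 0.0148 / 0.0098 = 1.5102
E[R] = Rf + β(Rm − Rf) = 0.8% + 1.5102 × (3.4% − 0.8%) = 4.7265%
α = Rp − E[R] = 6.7% − 4.7265% = 1.9735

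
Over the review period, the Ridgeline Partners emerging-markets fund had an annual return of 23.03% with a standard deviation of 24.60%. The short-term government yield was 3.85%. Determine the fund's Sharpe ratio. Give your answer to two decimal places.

0.78

Sharpe = (Rp − Rf) / σp = (23.03% − 3.85%) / 24.60% = 19.18% / 24.60% = 0.7797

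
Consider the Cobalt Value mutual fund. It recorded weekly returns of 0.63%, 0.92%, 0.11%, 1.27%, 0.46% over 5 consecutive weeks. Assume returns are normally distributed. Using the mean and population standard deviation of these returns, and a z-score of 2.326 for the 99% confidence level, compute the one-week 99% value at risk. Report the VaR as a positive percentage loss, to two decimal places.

r̄ = (0.63 + 0.92 + 0.11 + 1.27 + 0.46) / 5 = 0.6780%
Population std dev = √[0.7815 / 5] = 0.3953%
VaR = −(r̄ − z·σ) = −(0.6780 − 2.326 × 0.3953) = −(-0.2415) = 0.2415%

0.24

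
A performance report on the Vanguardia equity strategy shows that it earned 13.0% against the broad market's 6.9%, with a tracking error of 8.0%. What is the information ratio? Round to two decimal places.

0.76

IR = (Rp − Rb) / TE = (13.0% − 6.9%) / 8.0% = 6.10% / 8.0% = 0.7625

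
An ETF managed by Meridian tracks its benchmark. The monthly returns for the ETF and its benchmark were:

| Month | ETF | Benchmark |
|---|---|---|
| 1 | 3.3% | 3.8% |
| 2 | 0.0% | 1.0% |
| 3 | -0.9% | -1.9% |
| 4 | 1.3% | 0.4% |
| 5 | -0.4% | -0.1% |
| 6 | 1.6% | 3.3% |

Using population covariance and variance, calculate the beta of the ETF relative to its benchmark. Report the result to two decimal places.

r̄p = 0.8167%,  r̄m = 1.0833%
Cov = Σ(rp − r̄p)(rm − r̄m) / 6 = 2.4636
Var(rm) = Σ(rm − r̄m)² / 6 = 3.8447
β = Cov / Var = 2.4636 / 3.8447 = 0.6408

0.64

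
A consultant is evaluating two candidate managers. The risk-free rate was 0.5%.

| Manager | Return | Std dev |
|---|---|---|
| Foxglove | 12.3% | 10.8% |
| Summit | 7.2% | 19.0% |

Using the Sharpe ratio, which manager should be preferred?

Foxglove

Foxglove: Sharpe ratio = (12.3% − 0.5%) / 10.8% = 1.093
Summit: Sharpe ratio = (7.2% − 0.5%) / 19.0% = 0.353
Highest: Foxglove (1.093).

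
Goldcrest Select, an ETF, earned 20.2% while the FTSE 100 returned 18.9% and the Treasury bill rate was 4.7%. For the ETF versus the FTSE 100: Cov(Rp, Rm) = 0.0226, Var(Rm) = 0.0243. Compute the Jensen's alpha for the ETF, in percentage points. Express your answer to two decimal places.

2.29

β = Cov / Var = 0.0226 / 0.0243 = 0.9300
E[R] = Rf + β(Rm − Rf) = 4.7% + 0.9300 × (18.9% − 4.7%) = 17.9060%
α = Rp − E[R] = 20.2% − 17.9060% = 2.2940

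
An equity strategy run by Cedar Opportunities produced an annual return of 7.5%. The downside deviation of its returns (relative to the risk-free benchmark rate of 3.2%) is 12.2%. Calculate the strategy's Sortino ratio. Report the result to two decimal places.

Sortino = (Rp − Rf) / σd = (7.5% − 3.2%) / 12.2% = 4.30% / 12.2% = 0.3525

0.35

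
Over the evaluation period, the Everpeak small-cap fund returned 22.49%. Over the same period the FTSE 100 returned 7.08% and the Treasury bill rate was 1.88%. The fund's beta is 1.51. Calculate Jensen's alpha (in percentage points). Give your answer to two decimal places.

CAPM expected return = Rf + β(Rm − Rf) = 1.88% + 1.51 × (7.08% − 1.88%) = 1.88 + 1.51 × 5.20 = 9.7320%
Jensen's α = Rp − E[R] = 22.49% − 9.7320% = 12.7580

12.76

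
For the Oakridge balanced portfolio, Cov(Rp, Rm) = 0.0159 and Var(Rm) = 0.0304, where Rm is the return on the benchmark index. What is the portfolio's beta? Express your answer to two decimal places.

β = Cov(Rp, Rm) / Var(Rm) = 0.0159 / 0.0304 = 0.5230

0.52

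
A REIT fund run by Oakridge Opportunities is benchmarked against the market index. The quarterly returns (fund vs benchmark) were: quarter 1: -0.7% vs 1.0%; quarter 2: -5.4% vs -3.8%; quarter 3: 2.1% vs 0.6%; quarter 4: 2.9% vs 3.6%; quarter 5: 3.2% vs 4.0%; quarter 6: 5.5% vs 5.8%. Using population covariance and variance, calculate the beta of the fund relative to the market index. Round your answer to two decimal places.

r̄p = 1.2667%,  r̄m = 1.8667%
Cov = Σ(rp − r̄p)(rm − r̄m) / 6 = 10.3389
Var(rm) = Σ(rm − r̄m)² / 6 = 9.5822
β = Cov / Var = 10.3389 / 9.5822 = 1.0790

1.08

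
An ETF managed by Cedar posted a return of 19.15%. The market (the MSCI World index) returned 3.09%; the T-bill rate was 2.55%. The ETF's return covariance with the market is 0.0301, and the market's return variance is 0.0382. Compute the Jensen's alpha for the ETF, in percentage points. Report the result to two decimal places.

β = Cov / Var = 0.0301 / 0.0382 = 0.7880
E[R] = Rf + β(Rm − Rf) = 2.55% + 0.7880 × (3.09% − 2.55%) = 2.9755%
α = Rp − E[R] = 19.15% − 2.9755% = 16.1745

16.17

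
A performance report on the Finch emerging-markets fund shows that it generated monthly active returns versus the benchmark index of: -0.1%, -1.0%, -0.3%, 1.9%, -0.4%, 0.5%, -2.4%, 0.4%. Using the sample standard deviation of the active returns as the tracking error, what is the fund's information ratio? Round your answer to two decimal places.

r̄ = (-0.1 − 1 − 0.3 + 1.9 − 0.4 + 0.5 − 2.4 + 0.4) / 8 = -1.40 / 8 = -0.1750%
Sample σ = √[Σ(r − r̄)² / 7] = √[10.7950 / 7] = √1.5421 = 1.2418%
IR = r̄ / tracking error = -0.1750 / 1.2418 = -0.1409

-0.14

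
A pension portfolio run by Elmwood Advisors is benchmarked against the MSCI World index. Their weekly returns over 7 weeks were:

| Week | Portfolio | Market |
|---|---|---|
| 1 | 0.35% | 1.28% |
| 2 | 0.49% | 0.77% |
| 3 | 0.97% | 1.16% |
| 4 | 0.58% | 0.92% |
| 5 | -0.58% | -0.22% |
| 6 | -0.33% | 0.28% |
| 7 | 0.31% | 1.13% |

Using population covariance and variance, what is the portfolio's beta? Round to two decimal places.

r̄p = 0.2557%,  r̄m = 0.7600%
Cov = Σ(rp − r̄p)(rm − r̄m) / 7 = 0.2156
Var(rm) = Σ(rm − r̄m)² / 7 = 0.2548
β = Cov / Var = 0.2156 / 0.2548 = 0.8462

0.85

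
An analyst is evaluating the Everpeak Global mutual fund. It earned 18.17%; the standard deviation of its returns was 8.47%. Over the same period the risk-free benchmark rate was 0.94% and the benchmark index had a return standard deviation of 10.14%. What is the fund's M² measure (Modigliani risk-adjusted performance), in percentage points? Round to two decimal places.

Sharpe = (Rp − Rf) / σp = (18.17% − 0.94%) / 8.47% = 2.0342
M² = Rf + Sharpe × σm = 0.94% + 2.0342 × 10.14% = 21.5668%

21.57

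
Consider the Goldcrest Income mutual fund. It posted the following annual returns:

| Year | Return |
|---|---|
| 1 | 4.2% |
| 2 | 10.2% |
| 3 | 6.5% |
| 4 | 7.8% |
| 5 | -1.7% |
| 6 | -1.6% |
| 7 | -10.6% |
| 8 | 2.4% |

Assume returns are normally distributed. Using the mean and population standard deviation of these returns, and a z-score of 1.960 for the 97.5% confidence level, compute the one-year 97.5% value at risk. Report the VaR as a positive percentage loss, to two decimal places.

10.08

μ = (4.2 + 10.2 + 6.5 + 7.8 − 1.7 − 1.6 − 10.6 + 2.4) / 8 = 2.1500%
Σ(r − μ)² = (4.2 − 2.1500)² + (10.2 − 2.1500)² + … = 311.3600
σ = √[311.3600 / 8] = 6.2386%
VaR = −(μ − z·σ) = −(2.1500 − 1.960 × 6.2386) = −(-10.0777) = 10.0777%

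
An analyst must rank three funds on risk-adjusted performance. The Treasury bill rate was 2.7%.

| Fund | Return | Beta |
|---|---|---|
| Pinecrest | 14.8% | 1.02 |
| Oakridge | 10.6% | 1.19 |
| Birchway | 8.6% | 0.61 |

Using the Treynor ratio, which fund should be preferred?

Pinecrest: Treynor = (14.8% − 2.7%) / 1.02 = 11.863
Oakridge: Treynor = (10.6% − 2.7%) / 1.19 = 6.639
Birchway: Treynor = (8.6% − 2.7%) / 0.61 = 9.672
Highest: Pinecrest (11.863).

Pinecrest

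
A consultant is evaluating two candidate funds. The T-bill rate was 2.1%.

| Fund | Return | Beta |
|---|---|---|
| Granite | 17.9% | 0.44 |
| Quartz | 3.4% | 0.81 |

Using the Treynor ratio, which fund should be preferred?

Granite

Granite: Treynor = (17.9% − 2.1%) / 0.44 = 35.909
Quartz: Treynor = (3.4% − 2.1%) / 0.81 = 1.605
Highest: Granite (35.909).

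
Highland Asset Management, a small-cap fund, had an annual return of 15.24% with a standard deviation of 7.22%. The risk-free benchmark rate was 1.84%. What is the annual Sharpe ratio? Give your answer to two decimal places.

Sharpe = (Rp − Rf) / σp = (15.24% − 1.84%) / 7.22% = 13.40% / 7.22% = 1.8560

1.86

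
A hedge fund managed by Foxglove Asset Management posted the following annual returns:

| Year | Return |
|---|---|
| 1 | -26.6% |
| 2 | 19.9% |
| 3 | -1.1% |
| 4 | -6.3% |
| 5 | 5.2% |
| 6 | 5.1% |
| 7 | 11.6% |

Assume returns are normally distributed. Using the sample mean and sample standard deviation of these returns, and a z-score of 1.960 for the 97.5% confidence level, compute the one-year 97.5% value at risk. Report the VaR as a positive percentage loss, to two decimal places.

27.99

r̄ = (-26.6 + 19.9 − 1.1 − 6.3 + 5.2 + 5.1 + 11.6) / 7 = 7.80 / 7 = 1.1143%
Σ(r − r̄)² = 1323.3886; sample σ = √(1323.3886/6) = 14.8514%
VaR = −(r̄ − z·σ) = −(1.1143 − 1.960 × 14.8514) = −(-27.9944) = 27.9944%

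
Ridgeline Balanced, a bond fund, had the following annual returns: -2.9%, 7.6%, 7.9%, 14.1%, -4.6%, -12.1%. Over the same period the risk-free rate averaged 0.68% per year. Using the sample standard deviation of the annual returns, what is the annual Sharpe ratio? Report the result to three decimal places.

μ = (-2.9 + 7.6 + 7.9 + 14.1 − 4.6 − 12.1) / 6 = 1.6667%
Σ(r − μ)² = 478.2933; sample σ = √(478.2933/5) = 9.7805%
Sharpe = (μ − rf) / σ = (1.6667 − 0.68) / 9.7805 = 0.9867 / 9.7805 = 0.1009

0.101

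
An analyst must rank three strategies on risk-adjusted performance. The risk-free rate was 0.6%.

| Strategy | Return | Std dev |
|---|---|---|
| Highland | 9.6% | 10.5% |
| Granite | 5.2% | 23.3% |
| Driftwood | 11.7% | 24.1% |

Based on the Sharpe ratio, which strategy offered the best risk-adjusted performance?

Highland

Highland: Sharpe ratio = (9.6% − 0.6%) / 10.5% = 0.857
Granite: Sharpe ratio = (5.2% − 0.6%) / 23.3% = 0.197
Driftwood: Sharpe ratio = (11.7% − 0.6%) / 24.1% = 0.461
Highest: Highland (0.857).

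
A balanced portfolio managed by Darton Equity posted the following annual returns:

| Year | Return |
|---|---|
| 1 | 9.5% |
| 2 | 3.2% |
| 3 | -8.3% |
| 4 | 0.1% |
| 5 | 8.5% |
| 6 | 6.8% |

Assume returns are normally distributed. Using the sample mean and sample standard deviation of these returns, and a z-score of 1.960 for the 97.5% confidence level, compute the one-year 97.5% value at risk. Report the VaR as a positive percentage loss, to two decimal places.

9.78

Mean return r̄ = 19.80 / 6 = 3.3000%
Σ(r − r̄)² = 222.5400; sample σ = √(222.5400/5) = 6.6714%
VaR = −(r̄ − z·σ) = −(3.3000 − 1.960 × 6.6714) = −(-9.7759) = 9.7759%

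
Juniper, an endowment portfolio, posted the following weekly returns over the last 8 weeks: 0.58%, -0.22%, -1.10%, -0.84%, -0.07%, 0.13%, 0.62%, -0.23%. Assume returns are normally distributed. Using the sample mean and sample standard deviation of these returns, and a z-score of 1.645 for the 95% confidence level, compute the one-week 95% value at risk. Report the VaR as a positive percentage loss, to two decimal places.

1.14

r̄ = (0.58 − 0.22 − 1.1 − 0.84 − 0.07 + 0.13 + 0.62 − 0.23) / 8 = -1.130 / 8 = -0.1413%
Σ(r − r̄)² = (0.58 − (-0.1413))² + (-0.22 − (-0.1413))² + … = 2.5999
sample σ = √(2.5999 / 7) = √0.3714 = 0.6094%
VaR = −(r̄ − z·σ) = −(-0.1413 − 1.645 × 0.6094) = −(-1.1438) = 1.1438%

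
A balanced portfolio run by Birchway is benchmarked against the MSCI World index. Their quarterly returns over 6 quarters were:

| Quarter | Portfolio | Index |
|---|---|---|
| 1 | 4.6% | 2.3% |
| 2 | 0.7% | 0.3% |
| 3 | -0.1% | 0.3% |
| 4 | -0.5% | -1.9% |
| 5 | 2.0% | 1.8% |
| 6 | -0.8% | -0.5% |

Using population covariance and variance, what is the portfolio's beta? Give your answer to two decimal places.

1.15

r̄p = 0.9833%,  r̄m = 0.3833%
Cov = Σ(rp − r̄p)(rm − r̄m) / 6 = 2.2414
Var(rm) = Σ(rm − r̄m)² / 6 = 1.9481
β = Cov / Var = 2.2414 / 1.9481 = 1.1506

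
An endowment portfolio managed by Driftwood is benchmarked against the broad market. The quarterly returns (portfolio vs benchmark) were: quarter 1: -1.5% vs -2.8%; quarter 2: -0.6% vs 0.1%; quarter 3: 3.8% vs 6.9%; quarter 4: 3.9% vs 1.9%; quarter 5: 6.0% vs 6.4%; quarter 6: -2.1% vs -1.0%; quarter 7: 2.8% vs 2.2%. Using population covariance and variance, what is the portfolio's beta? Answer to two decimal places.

r̄p = 1.7571%,  r̄m = 1.9571%
Cov = Σ(rp − r̄p)(rm − r̄m) / 7 = 8.6224
Var(rm) = Σ(rm − r̄m)² / 7 = 11.2939
β = Cov / Var = 8.6224 / 11.2939 = 0.7635

0.76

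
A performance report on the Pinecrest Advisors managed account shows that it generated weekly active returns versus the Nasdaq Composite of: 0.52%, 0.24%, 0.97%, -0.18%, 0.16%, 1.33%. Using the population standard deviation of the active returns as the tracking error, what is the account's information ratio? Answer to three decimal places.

Mean return μ = 3.040 / 6 = 0.5067%
Σ(r − μ)² = (0.52 − 0.5067)² + (0.24 − 0.5067)² + (0.97 − 0.5067)² + … = 1.5555
population σ = √(1.5555 / 6) = √0.2593 = 0.5092%
IR = μ / tracking error = 0.5067 / 0.5092 = 0.9951

0.995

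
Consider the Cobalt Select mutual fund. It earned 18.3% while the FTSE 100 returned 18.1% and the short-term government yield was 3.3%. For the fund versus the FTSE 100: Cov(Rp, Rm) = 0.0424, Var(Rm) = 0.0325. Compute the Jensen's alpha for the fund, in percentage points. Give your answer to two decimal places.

β = Cov / Var = 0.0424 / 0.0325 = 1.3046
E[R] = Rf + β(Rm − Rf) = 3.3% + 1.3046 × (18.1% − 3.3%) = 22.6081%
α = Rp − E[R] = 18.3% − 22.6081% = -4.3081

-4.31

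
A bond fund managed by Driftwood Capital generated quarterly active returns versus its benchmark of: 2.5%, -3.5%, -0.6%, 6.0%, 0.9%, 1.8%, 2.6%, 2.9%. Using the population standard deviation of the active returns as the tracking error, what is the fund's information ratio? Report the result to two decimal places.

0.60

Mean return r̄ = 12.60 / 8 = 1.5750%
Population σ = √[Σ(r − r̄)² / 8] = √[54.2350 / 8] = √6.7794 = 2.6037%
IR = r̄ / tracking error = 1.5750 / 2.6037 = 0.6049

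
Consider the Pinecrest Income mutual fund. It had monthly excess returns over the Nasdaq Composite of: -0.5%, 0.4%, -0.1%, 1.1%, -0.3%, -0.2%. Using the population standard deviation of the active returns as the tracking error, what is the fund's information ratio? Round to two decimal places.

0.12

r̄ = (-0.5 + 0.4 − 0.1 + 1.1 − 0.3 − 0.2) / 6 = 0.0667%
Σ(r − r̄)² = 1.7333; population σ = √(1.7333/6) = 0.5375%
IR = r̄ / tracking error = 0.0667 / 0.5375 = 0.1241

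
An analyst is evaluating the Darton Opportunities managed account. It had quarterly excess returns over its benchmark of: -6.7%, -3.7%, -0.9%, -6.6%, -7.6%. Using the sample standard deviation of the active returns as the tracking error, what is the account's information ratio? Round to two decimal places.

r̄ = (-6.7 − 3.7 − 0.9 − 6.6 − 7.6) / 5 = -25.50 / 5 = -5.1000%
Σ(r − r̄)² = (-6.7 − (-5.1000))² + (-3.7 − (-5.1000))² + (-0.9 − (-5.1000))² + … = 30.6600
σ = √[30.6600 / 4] = 2.7686%
IR = r̄ / tracking error = -5.1000 / 2.7686 = -1.8421

-1.84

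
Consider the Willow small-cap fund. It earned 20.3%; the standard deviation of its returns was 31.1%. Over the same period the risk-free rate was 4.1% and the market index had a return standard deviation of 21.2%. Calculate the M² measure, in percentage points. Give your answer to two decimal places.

15.14

Sharpe = (Rp − Rf) / σp = (20.3% − 4.1%) / 31.1% = 0.5209
M² = Rf + Sharpe × σm = 4.1% + 0.5209 × 21.2% = 15.1431%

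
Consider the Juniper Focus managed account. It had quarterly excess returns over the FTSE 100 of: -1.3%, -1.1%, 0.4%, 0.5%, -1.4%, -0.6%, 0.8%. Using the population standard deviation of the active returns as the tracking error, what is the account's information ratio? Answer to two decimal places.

r̄ = (-1.3 − 1.1 + 0.4 + 0.5 − 1.4 − 0.6 + 0.8) / 7 = -2.70 / 7 = -0.3857%
Population std dev = √[5.2286 / 7] = 0.8643%
IR = r̄ / tracking error = -0.3857 / 0.8643 = -0.4463

-0.45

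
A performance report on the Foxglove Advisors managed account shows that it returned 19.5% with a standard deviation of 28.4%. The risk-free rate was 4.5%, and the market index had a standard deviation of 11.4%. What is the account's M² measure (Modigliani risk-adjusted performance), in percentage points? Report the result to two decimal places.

Sharpe = (Rp − Rf) / σp = (19.5% − 4.5%) / 28.4% = 0.5282
M² = Rf + Sharpe × σm = 4.5% + 0.5282 × 11.4% = 10.5215%

10.52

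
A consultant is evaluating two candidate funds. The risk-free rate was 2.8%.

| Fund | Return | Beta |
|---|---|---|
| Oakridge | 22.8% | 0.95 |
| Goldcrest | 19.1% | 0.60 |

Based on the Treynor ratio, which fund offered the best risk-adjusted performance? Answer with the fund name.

Goldcrest

Oakridge: Treynor = (22.8% − 2.8%) / 0.95 = 21.053
Goldcrest: Treynor = (19.1% − 2.8%) / 0.60 = 27.167
Highest: Goldcrest (27.167).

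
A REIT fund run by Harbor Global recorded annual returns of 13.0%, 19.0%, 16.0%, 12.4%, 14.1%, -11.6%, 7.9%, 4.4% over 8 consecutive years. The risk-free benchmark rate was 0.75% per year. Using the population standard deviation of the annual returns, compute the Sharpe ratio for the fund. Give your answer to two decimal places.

Mean return r̄ = 75.20 / 8 = 9.4000%
Σ(r − r̄)² = (13 − 9.4000)² + (19 − 9.4000)² + … = 648.0200
population σ = √(648.0200 / 8) = √81.0025 = 9.0001%
Sharpe = (r̄ − rf) / σ = (9.4000 − 0.75) / 9.0001 = 8.6500 / 9.0001 = 0.9611

0.96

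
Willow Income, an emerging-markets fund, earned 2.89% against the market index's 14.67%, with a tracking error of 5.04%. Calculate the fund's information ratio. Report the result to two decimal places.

-2.34

IR = (Rp − Rb) / TE = (2.89% − 14.67%) / 5.04% = -11.78% / 5.04% = -2.3373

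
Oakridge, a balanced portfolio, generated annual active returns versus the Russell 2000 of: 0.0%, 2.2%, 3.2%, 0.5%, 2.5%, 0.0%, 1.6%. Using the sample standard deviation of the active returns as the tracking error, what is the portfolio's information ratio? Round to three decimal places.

Mean return μ = 10.00 / 7 = 1.4286%
Sample σ = √[Σ(r − μ)² / 6] = √[9.8543 / 6] = √1.6424 = 1.2816%
IR = μ / tracking error = 1.4286 / 1.2816 = 1.1147

1.115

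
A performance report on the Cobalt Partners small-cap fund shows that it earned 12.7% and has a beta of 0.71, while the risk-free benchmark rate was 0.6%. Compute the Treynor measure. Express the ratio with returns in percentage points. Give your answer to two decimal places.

Treynor = (Rp − Rf) / β = (12.7% − 0.6%) / 0.71 = 12.10 / 0.71 = 17.0423

17.04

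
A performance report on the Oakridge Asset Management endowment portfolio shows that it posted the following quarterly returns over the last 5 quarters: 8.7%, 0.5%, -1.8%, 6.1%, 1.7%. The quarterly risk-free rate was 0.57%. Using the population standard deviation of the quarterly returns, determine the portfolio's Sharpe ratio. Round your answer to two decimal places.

r̄ = (8.7 + 0.5 − 1.8 + 6.1 + 1.7) / 5 = 3.0400%
Population std dev = √[73.0720 / 5] = 3.8229%
Sharpe = (r̄ − rf) / σ = (3.0400 − 0.57) / 3.8229 = 2.4700 / 3.8229 = 0.6461

0.65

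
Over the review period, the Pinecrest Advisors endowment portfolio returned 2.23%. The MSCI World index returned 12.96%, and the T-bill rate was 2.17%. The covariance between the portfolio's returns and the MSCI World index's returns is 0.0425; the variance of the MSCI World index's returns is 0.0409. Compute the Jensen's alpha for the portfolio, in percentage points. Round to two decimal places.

-11.15

β = Cov / Var = 0.0425 / 0.0409 = 1.0391
E[R] = Rf + β(Rm − Rf) = 2.17% + 1.0391 × (12.96% − 2.17%) = 13.3819%
α = Rp − E[R] = 2.23% − 13.3819% = -11.1519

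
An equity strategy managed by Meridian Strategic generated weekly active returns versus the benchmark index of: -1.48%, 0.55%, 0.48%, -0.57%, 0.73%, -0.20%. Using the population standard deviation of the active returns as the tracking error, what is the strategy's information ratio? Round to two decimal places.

-0.11

r̄ = (-1.48 + 0.55 + 0.48 − 0.57 + 0.73 − 0.2) / 6 = -0.490 / 6 = -0.0817%
Σ(r − r̄)² = 3.5811; population σ = √(3.5811/6) = 0.7726%
IR = r̄ / tracking error = -0.0817 / 0.7726 = -0.1057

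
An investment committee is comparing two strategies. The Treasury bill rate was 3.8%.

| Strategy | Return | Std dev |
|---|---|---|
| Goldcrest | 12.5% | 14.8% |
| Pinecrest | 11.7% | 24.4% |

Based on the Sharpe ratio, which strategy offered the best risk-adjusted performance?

Goldcrest

Goldcrest: Sharpe ratio = (12.5% − 3.8%) / 14.8% = 0.588
Pinecrest: Sharpe ratio = (11.7% − 3.8%) / 24.4% = 0.324
Highest: Goldcrest (0.588).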